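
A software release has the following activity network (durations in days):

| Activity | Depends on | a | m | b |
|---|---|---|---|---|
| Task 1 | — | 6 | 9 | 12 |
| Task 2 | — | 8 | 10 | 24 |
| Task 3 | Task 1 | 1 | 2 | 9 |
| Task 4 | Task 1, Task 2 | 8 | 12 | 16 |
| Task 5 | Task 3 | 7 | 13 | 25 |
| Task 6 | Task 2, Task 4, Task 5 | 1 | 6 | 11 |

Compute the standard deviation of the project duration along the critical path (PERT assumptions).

te_Task 1 = (6 + 4·9 + 12)/6 = 54/6 = 9; σ²_Task 1 = ((12−6)/6)² = 1.000
te_Task 2 = (8 + 4·10 + 24)/6 = 72/6 = 12; σ²_Task 2 = ((24−8)/6)² = 7.111
te_Task 3 = (1 + 4·2 + 9)/6 = 18/6 = 3; σ²_Task 3 = ((9−1)/6)² = 1.778
te_Task 4 = (8 + 4·12 + 16)/6 = 72/6 = 12; σ²_Task 4 = ((16−8)/6)² = 1.778
te_Task 5 = (7 + 4·13 + 25)/6 = 84/6 = 14; σ²_Task 5 = ((25−7)/6)² = 9.000
te_Task 6 = (1 + 4·6 + 11)/6 = 36/6 = 6; σ²_Task 6 = ((11−1)/6)² = 2.778

Forward pass:
ES_Task 1 = 0; EF_Task 1 = 9
ES_Task 2 = 0; EF_Task 2 = 12
ES_Task 3 = 9; EF_Task 3 = 9+3 = 12
ES_Task 4 = max(EF_Task 1=9, EF_Task 2=12) = 12; EF_Task 4 = 12+12 = 24
ES_Task 5 = 12; EF_Task 5 = 12+14 = 26
ES_Task 6 = max(EF_Task 2=12, EF_Task 4=24, EF_Task 5=26) = 26; EF_Task 6 = 26+6 = 32
Expected project duration μ = 32 days. Critical path: Task 1 → Task 3 → Task 5 → Task 6.

Variance along critical path = 1.000 + 1.778 + 9.000 + 2.778 = 14.556
σ = √14.556 = 3.815 days

3.82 days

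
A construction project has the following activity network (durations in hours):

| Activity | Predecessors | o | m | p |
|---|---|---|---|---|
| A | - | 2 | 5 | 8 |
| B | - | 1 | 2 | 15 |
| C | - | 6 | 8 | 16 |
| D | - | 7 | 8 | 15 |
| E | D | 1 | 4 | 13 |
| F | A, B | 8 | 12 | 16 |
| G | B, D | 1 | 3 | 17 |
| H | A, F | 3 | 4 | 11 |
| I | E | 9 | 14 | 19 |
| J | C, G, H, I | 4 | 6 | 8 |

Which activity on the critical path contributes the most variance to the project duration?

E

te_A = (2 + 4·5 + 8)/6 = 30/6 = 5; σ²_A = ((8−2)/6)² = 1.000
te_B = (1 + 4·2 + 15)/6 = 24/6 = 4; σ²_B = ((15−1)/6)² = 5.444
te_C = (6 + 4·8 + 16)/6 = 54/6 = 9; σ²_C = ((16−6)/6)² = 2.778
te_D = (7 + 4·8 + 15)/6 = 54/6 = 9; σ²_D = ((15−7)/6)² = 1.778
te_E = (1 + 4·4 + 13)/6 = 30/6 = 5; σ²_E = ((13−1)/6)² = 4.000
te_F = (8 + 4·12 + 16)/6 = 72/6 = 12; σ²_F = ((16−8)/6)² = 1.778
te_G = (1 + 4·3 + 17)/6 = 30/6 = 5; σ²_G = ((17−1)/6)² = 7.111
te_H = (3 + 4·4 + 11)/6 = 30/6 = 5; σ²_H = ((11−3)/6)² = 1.778
te_I = (9 + 4·14 + 19)/6 = 84/6 = 14; σ²_I = ((19−9)/6)² = 2.778
te_J = (4 + 4·6 + 8)/6 = 36/6 = 6; σ²_J = ((8−4)/6)² = 0.444

Forward pass:
ES_A = 0; EF_A = 5
ES_B = 0; EF_B = 4
ES_C = 0; EF_C = 9
ES_D = 0; EF_D = 9
ES_E = 9; EF_E = 9+5 = 14
ES_F = max(EF_A=5, EF_B=4) = 5; EF_F = 5+12 = 17
ES_G = max(EF_B=4, EF_D=9) = 9; EF_G = 9+5 = 14
ES_H = max(EF_A=5, EF_F=17) = 17; EF_H = 17+5 = 22
ES_I = 14; EF_I = 14+14 = 28
ES_J = max(EF_C=9, EF_G=14, EF_H=22, EF_I=28) = 28; EF_J = 28+6 = 34
Expected project duration μ = 34 hours. Critical path: D → E → I → J.

Variances on critical path: σ²_D=1.778, σ²_E=4.000, σ²_I=2.778, σ²_J=0.444.
Largest is σ²_E = 4.000.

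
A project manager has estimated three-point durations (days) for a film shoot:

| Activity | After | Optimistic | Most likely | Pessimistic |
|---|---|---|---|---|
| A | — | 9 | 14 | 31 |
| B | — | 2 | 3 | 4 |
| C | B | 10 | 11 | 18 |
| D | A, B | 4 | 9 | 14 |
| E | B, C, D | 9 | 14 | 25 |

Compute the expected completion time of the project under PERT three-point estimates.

te_A = (9 + 4·14 + 31)/6 = 96/6 = 16
te_B = (2 + 4·3 + 4)/6 = 18/6 = 3
te_C = (10 + 4·11 + 18)/6 = 72/6 = 12
te_D = (4 + 4·9 + 14)/6 = 54/6 = 9
te_E = (9 + 4·14 + 25)/6 = 90/6 = 15

Forward pass:
ES_A = 0; EF_A = 16
ES_B = 0; EF_B = 3
ES_C = 3; EF_C = 3+12 = 15
ES_D = max(EF_A=16, EF_B=3) = 16; EF_D = 16+9 = 25
ES_E = max(EF_B=3, EF_C=15, EF_D=25) = 25; EF_E = 25+15 = 40
Expected project duration μ = 40 days. Critical path: A → D → E.

40 days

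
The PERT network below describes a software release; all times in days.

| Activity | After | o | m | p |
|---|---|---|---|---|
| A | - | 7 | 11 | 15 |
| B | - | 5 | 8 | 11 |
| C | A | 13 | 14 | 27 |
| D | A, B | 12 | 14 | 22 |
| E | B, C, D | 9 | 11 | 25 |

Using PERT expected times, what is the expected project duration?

40 days

te_A = (7 + 4·11 + 15)/6 = 66/6 = 11
te_B = (5 + 4·8 + 11)/6 = 48/6 = 8
te_C = (13 + 4·14 + 27)/6 = 96/6 = 16
te_D = (12 + 4·14 + 22)/6 = 90/6 = 15
te_E = (9 + 4·11 + 25)/6 = 78/6 = 13

Forward pass:
ES_A = 0; EF_A = 11
ES_B = 0; EF_B = 8
ES_C = 11; EF_C = 11+16 = 27
ES_D = max(EF_A=11, EF_B=8) = 11; EF_D = 11+15 = 26
ES_E = max(EF_B=8, EF_C=27, EF_D=26) = 27; EF_E = 27+13 = 40
Expected project duration μ = 40 days. Critical path: A → C → E.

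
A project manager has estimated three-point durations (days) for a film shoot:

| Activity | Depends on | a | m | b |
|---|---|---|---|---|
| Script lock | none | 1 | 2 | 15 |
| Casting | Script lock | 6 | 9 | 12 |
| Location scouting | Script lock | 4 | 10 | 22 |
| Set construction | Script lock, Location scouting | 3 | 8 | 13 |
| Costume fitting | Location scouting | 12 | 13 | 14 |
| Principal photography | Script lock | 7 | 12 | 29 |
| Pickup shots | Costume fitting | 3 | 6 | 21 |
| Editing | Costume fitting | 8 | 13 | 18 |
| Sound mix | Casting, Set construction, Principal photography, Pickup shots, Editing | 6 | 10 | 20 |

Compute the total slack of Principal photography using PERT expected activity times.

te_Script lock = (1 + 4·2 + 15)/6 = 24/6 = 4
te_Casting = (6 + 4·9 + 12)/6 = 54/6 = 9
te_Location scouting = (4 + 4·10 + 22)/6 = 66/6 = 11
te_Set construction = (3 + 4·8 + 13)/6 = 48/6 = 8
te_Costume fitting = (12 + 4·13 + 14)/6 = 78/6 = 13
te_Principal photography = (7 + 4·12 + 29)/6 = 84/6 = 14
te_Pickup shots = (3 + 4·6 + 21)/6 = 48/6 = 8
te_Editing = (8 + 4·13 + 18)/6 = 78/6 = 13
te_Sound mix = (6 + 4·10 + 20)/6 = 66/6 = 11

Forward pass:
ES_Script lock = 0; EF_Script lock = 4
ES_Casting = 4; EF_Casting = 4+9 = 13
ES_Location scouting = 4; EF_Location scouting = 4+11 = 15
ES_Set construction = max(EF_Script lock=4, EF_Location scouting=15) = 15; EF_Set construction = 15+8 = 23
ES_Costume fitting = 15; EF_Costume fitting = 15+13 = 28
ES_Principal photography = 4; EF_Principal photography = 4+14 = 18
ES_Pickup shots = 28; EF_Pickup shots = 28+8 = 36
ES_Editing = 28; EF_Editing = 28+13 = 41
ES_Sound mix = max(EF_Casting=13, EF_Set construction=23, EF_Principal photography=18, EF_Pickup shots=36, EF_Editing=41) = 41; EF_Sound mix = 41+11 = 52
Expected project duration μ = 52 days. Critical path: Script lock → Location scouting → Costume fitting → Editing → Sound mix.

Backward pass:
LF_Sound mix = 52; LS_Sound mix = 52−11 = 41
LF_Editing = LS_Sound mix = 41; LS_Editing = 41−13 = 28
LF_Pickup shots = LS_Sound mix = 41; LS_Pickup shots = 41−8 = 33
LF_Principal photography = LS_Sound mix = 41; LS_Principal photography = 41−14 = 27
LF_Costume fitting = min(LS_Pickup shots=33, LS_Editing=28) = 28; LS_Costume fitting = 28−13 = 15
LF_Set construction = LS_Sound mix = 41; LS_Set construction = 41−8 = 33
LF_Location scouting = min(LS_Set construction=33, LS_Costume fitting=15) = 15; LS_Location scouting = 15−11 = 4
LF_Casting = LS_Sound mix = 41; LS_Casting = 41−9 = 32
LF_Script lock = min(LS_Casting=32, LS_Location scouting=4, LS_Set construction=33, LS_Principal photography=27) = 4; LS_Script lock = 4−4 = 0
Slack_Principal photography = LS_Principal photography − ES_Principal photography = 27 − 4 = 23

23 days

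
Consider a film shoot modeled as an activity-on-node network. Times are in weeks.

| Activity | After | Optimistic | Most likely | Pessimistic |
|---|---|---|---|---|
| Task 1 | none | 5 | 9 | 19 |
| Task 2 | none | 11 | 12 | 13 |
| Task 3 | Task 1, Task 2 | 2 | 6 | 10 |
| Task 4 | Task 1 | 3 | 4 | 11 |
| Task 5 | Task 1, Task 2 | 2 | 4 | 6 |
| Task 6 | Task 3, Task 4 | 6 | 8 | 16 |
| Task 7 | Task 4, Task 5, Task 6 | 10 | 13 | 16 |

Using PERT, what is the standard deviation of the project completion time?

te_Task 1 = (5 + 4·9 + 19)/6 = 60/6 = 10; σ²_Task 1 = ((19−5)/6)² = 5.444
te_Task 2 = (11 + 4·12 + 13)/6 = 72/6 = 12; σ²_Task 2 = ((13−11)/6)² = 0.111
te_Task 3 = (2 + 4·6 + 10)/6 = 36/6 = 6; σ²_Task 3 = ((10−2)/6)² = 1.778
te_Task 4 = (3 + 4·4 + 11)/6 = 30/6 = 5; σ²_Task 4 = ((11−3)/6)² = 1.778
te_Task 5 = (2 + 4·4 + 6)/6 = 24/6 = 4; σ²_Task 5 = ((6−2)/6)² = 0.444
te_Task 6 = (6 + 4·8 + 16)/6 = 54/6 = 9; σ²_Task 6 = ((16−6)/6)² = 2.778
te_Task 7 = (10 + 4·13 + 16)/6 = 78/6 = 13; σ²_Task 7 = ((16−10)/6)² = 1.000

Forward pass:
ES_Task 1 = 0; EF_Task 1 = 10
ES_Task 2 = 0; EF_Task 2 = 12
ES_Task 3 = max(EF_Task 1=10, EF_Task 2=12) = 12; EF_Task 3 = 12+6 = 18
ES_Task 4 = 10; EF_Task 4 = 10+5 = 15
ES_Task 5 = max(EF_Task 1=10, EF_Task 2=12) = 12; EF_Task 5 = 12+4 = 16
ES_Task 6 = max(EF_Task 3=18, EF_Task 4=15) = 18; EF_Task 6 = 18+9 = 27
ES_Task 7 = max(EF_Task 4=15, EF_Task 5=16, EF_Task 6=27) = 27; EF_Task 7 = 27+13 = 40
Expected project duration μ = 40 weeks. Critical path: Task 2 → Task 3 → Task 6 → Task 7.

Variance along critical path = 0.111 + 1.778 + 2.778 + 1.000 = 5.667
σ = √5.667 = 2.380 weeks

2.38 weeks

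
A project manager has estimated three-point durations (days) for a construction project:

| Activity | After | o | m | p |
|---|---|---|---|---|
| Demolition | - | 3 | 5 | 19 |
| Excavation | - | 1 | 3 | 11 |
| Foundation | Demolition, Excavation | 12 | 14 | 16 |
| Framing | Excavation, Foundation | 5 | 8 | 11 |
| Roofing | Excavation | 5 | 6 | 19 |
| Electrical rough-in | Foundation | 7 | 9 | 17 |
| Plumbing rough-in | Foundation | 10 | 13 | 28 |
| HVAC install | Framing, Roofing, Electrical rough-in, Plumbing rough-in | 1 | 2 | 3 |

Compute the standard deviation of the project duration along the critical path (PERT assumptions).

te_Demolition = (3 + 4·5 + 19)/6 = 42/6 = 7; σ²_Demolition = ((19−3)/6)² = 7.111
te_Excavation = (1 + 4·3 + 11)/6 = 24/6 = 4; σ²_Excavation = ((11−1)/6)² = 2.778
te_Foundation = (12 + 4·14 + 16)/6 = 84/6 = 14; σ²_Foundation = ((16−12)/6)² = 0.444
te_Framing = (5 + 4·8 + 11)/6 = 48/6 = 8; σ²_Framing = ((11−5)/6)² = 1.000
te_Roofing = (5 + 4·6 + 19)/6 = 48/6 = 8; σ²_Roofing = ((19−5)/6)² = 5.444
te_Electrical rough-in = (7 + 4·9 + 17)/6 = 60/6 = 10; σ²_Electrical rough-in = ((17−7)/6)² = 2.778
te_Plumbing rough-in = (10 + 4·13 + 28)/6 = 90/6 = 15; σ²_Plumbing rough-in = ((28−10)/6)² = 9.000
te_HVAC install = (1 + 4·2 + 3)/6 = 12/6 = 2; σ²_HVAC install = ((3−1)/6)² = 0.111

Forward pass:
ES_Demolition = 0; EF_Demolition = 7
ES_Excavation = 0; EF_Excavation = 4
ES_Foundation = max(EF_Demolition=7, EF_Excavation=4) = 7; EF_Foundation = 7+14 = 21
ES_Framing = max(EF_Excavation=4, EF_Foundation=21) = 21; EF_Framing = 21+8 = 29
ES_Roofing = 4; EF_Roofing = 4+8 = 12
ES_Electrical rough-in = 21; EF_Electrical rough-in = 21+10 = 31
ES_Plumbing rough-in = 21; EF_Plumbing rough-in = 21+15 = 36
ES_HVAC install = max(EF_Framing=29, EF_Roofing=12, EF_Electrical rough-in=31, EF_Plumbing rough-in=36) = 36; EF_HVAC install = 36+2 = 38
Expected project duration μ = 38 days. Critical path: Demolition → Foundation → Plumbing rough-in → HVAC install.

Variance along critical path = 7.111 + 0.444 + 9.000 + 0.111 = 16.667
σ = √16.667 = 4.082 days

4.08 days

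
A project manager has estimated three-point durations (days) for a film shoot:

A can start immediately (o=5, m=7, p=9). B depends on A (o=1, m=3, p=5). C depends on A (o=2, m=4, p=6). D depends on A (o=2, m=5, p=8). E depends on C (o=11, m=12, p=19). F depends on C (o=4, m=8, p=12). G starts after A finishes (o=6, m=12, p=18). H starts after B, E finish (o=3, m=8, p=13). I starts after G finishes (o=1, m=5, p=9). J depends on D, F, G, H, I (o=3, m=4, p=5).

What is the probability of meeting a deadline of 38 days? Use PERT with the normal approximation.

0.802

te_A = (5 + 4·7 + 9)/6 = 42/6 = 7; σ²_A = ((9−5)/6)² = 0.444
te_B = (1 + 4·3 + 5)/6 = 18/6 = 3; σ²_B = ((5−1)/6)² = 0.444
te_C = (2 + 4·4 + 6)/6 = 24/6 = 4; σ²_C = ((6−2)/6)² = 0.444
te_D = (2 + 4·5 + 8)/6 = 30/6 = 5; σ²_D = ((8−2)/6)² = 1.000
te_E = (11 + 4·12 + 19)/6 = 78/6 = 13; σ²_E = ((19−11)/6)² = 1.778
te_F = (4 + 4·8 + 12)/6 = 48/6 = 8; σ²_F = ((12−4)/6)² = 1.778
te_G = (6 + 4·12 + 18)/6 = 72/6 = 12; σ²_G = ((18−6)/6)² = 4.000
te_H = (3 + 4·8 + 13)/6 = 48/6 = 8; σ²_H = ((13−3)/6)² = 2.778
te_I = (1 + 4·5 + 9)/6 = 30/6 = 5; σ²_I = ((9−1)/6)² = 1.778
te_J = (3 + 4·4 + 5)/6 = 24/6 = 4; σ²_J = ((5−3)/6)² = 0.111

Forward pass:
ES_A = 0; EF_A = 7
ES_B = 7; EF_B = 7+3 = 10
ES_C = 7; EF_C = 7+4 = 11
ES_D = 7; EF_D = 7+5 = 12
ES_E = 11; EF_E = 11+13 = 24
ES_F = 11; EF_F = 11+8 = 19
ES_G = 7; EF_G = 7+12 = 19
ES_H = max(EF_B=10, EF_E=24) = 24; EF_H = 24+8 = 32
ES_I = 19; EF_I = 19+5 = 24
ES_J = max(EF_D=12, EF_F=19, EF_G=19, EF_H=32, EF_I=24) = 32; EF_J = 32+4 = 36
Expected project duration μ = 36 days. Critical path: A → C → E → H → J.

Variance along critical path = 0.444 + 0.444 + 1.778 + 2.778 + 0.111 = 5.556; σ = √5.556 = 2.357 days.
Z = (38 − 36) / 2.357 = 0.849
P(T ≤ 38) = Φ(0.849) ≈ 0.802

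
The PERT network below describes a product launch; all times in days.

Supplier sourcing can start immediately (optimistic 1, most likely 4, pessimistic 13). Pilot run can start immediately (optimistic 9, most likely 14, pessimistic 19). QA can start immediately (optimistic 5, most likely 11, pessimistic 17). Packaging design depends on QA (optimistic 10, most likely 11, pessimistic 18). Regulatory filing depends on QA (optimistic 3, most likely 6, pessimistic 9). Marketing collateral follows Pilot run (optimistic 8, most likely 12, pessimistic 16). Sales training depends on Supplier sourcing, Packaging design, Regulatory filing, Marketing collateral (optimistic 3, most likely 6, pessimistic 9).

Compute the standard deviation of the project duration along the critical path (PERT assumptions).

2.36 days

te_Supplier sourcing = (1 + 4·4 + 13)/6 = 30/6 = 5; σ²_Supplier sourcing = ((13−1)/6)² = 4.000
te_Pilot run = (9 + 4·14 + 19)/6 = 84/6 = 14; σ²_Pilot run = ((19−9)/6)² = 2.778
te_QA = (5 + 4·11 + 17)/6 = 66/6 = 11; σ²_QA = ((17−5)/6)² = 4.000
te_Packaging design = (10 + 4·11 + 18)/6 = 72/6 = 12; σ²_Packaging design = ((18−10)/6)² = 1.778
te_Regulatory filing = (3 + 4·6 + 9)/6 = 36/6 = 6; σ²_Regulatory filing = ((9−3)/6)² = 1.000
te_Marketing collateral = (8 + 4·12 + 16)/6 = 72/6 = 12; σ²_Marketing collateral = ((16−8)/6)² = 1.778
te_Sales training = (3 + 4·6 + 9)/6 = 36/6 = 6; σ²_Sales training = ((9−3)/6)² = 1.000

Forward pass:
ES_Supplier sourcing = 0; EF_Supplier sourcing = 5
ES_Pilot run = 0; EF_Pilot run = 14
ES_QA = 0; EF_QA = 11
ES_Packaging design = 11; EF_Packaging design = 11+12 = 23
ES_Regulatory filing = 11; EF_Regulatory filing = 11+6 = 17
ES_Marketing collateral = 14; EF_Marketing collateral = 14+12 = 26
ES_Sales training = max(EF_Supplier sourcing=5, EF_Packaging design=23, EF_Regulatory filing=17, EF_Marketing collateral=26) = 26; EF_Sales training = 26+6 = 32
Expected project duration μ = 32 days. Critical path: Pilot run → Marketing collateral → Sales training.

Variance along critical path = 2.778 + 1.778 + 1.000 = 5.556
σ = √5.556 = 2.357 days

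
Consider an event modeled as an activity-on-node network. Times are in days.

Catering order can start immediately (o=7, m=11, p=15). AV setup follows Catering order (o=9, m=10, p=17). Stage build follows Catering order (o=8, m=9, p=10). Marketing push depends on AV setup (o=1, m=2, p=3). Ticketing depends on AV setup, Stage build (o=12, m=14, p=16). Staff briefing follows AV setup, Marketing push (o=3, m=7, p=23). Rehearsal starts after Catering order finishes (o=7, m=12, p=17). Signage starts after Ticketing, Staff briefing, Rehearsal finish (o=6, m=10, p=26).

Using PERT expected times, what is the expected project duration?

te_Catering order = (7 + 4·11 + 15)/6 = 66/6 = 11
te_AV setup = (9 + 4·10 + 17)/6 = 66/6 = 11
te_Stage build = (8 + 4·9 + 10)/6 = 54/6 = 9
te_Marketing push = (1 + 4·2 + 3)/6 = 12/6 = 2
te_Ticketing = (12 + 4·14 + 16)/6 = 84/6 = 14
te_Staff briefing = (3 + 4·7 + 23)/6 = 54/6 = 9
te_Rehearsal = (7 + 4·12 + 17)/6 = 72/6 = 12
te_Signage = (6 + 4·10 + 26)/6 = 72/6 = 12

Forward pass:
ES_Catering order = 0; EF_Catering order = 11
ES_AV setup = 11; EF_AV setup = 11+11 = 22
ES_Stage build = 11; EF_Stage build = 11+9 = 20
ES_Marketing push = 22; EF_Marketing push = 22+2 = 24
ES_Ticketing = max(EF_AV setup=22, EF_Stage build=20) = 22; EF_Ticketing = 22+14 = 36
ES_Staff briefing = max(EF_AV setup=22, EF_Marketing push=24) = 24; EF_Staff briefing = 24+9 = 33
ES_Rehearsal = 11; EF_Rehearsal = 11+12 = 23
ES_Signage = max(EF_Ticketing=36, EF_Staff briefing=33, EF_Rehearsal=23) = 36; EF_Signage = 36+12 = 48
Expected project duration μ = 48 days. Critical path: Catering order → AV setup → Ticketing → Signage.

48 days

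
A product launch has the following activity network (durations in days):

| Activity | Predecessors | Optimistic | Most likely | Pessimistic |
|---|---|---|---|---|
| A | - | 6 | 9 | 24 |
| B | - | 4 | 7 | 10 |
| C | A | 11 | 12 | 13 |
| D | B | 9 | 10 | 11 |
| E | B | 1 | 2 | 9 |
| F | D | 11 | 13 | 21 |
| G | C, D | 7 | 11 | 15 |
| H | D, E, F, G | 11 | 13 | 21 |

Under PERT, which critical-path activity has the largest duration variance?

te_A = (6 + 4·9 + 24)/6 = 66/6 = 11; σ²_A = ((24−6)/6)² = 9.000
te_B = (4 + 4·7 + 10)/6 = 42/6 = 7; σ²_B = ((10−4)/6)² = 1.000
te_C = (11 + 4·12 + 13)/6 = 72/6 = 12; σ²_C = ((13−11)/6)² = 0.111
te_D = (9 + 4·10 + 11)/6 = 60/6 = 10; σ²_D = ((11−9)/6)² = 0.111
te_E = (1 + 4·2 + 9)/6 = 18/6 = 3; σ²_E = ((9−1)/6)² = 1.778
te_F = (11 + 4·13 + 21)/6 = 84/6 = 14; σ²_F = ((21−11)/6)² = 2.778
te_G = (7 + 4·11 + 15)/6 = 66/6 = 11; σ²_G = ((15−7)/6)² = 1.778
te_H = (11 + 4·13 + 21)/6 = 84/6 = 14; σ²_H = ((21−11)/6)² = 2.778

Forward pass:
ES_A = 0; EF_A = 11
ES_B = 0; EF_B = 7
ES_C = 11; EF_C = 11+12 = 23
ES_D = 7; EF_D = 7+10 = 17
ES_E = 7; EF_E = 7+3 = 10
ES_F = 17; EF_F = 17+14 = 31
ES_G = max(EF_C=23, EF_D=17) = 23; EF_G = 23+11 = 34
ES_H = max(EF_D=17, EF_E=10, EF_F=31, EF_G=34) = 34; EF_H = 34+14 = 48
Expected project duration μ = 48 days. Critical path: A → C → G → H.

Variances on critical path: σ²_A=9.000, σ²_C=0.111, σ²_G=1.778, σ²_H=2.778.
Largest is σ²_A = 9.000.

A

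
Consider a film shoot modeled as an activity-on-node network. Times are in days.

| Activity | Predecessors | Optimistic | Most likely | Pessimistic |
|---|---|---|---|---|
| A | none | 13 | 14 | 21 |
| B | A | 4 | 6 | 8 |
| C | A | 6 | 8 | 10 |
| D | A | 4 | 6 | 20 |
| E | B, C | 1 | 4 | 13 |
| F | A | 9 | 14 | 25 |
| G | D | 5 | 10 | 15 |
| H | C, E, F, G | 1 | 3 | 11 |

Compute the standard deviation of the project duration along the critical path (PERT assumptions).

te_A = (13 + 4·14 + 21)/6 = 90/6 = 15; σ²_A = ((21−13)/6)² = 1.778
te_B = (4 + 4·6 + 8)/6 = 36/6 = 6; σ²_B = ((8−4)/6)² = 0.444
te_C = (6 + 4·8 + 10)/6 = 48/6 = 8; σ²_C = ((10−6)/6)² = 0.444
te_D = (4 + 4·6 + 20)/6 = 48/6 = 8; σ²_D = ((20−4)/6)² = 7.111
te_E = (1 + 4·4 + 13)/6 = 30/6 = 5; σ²_E = ((13−1)/6)² = 4.000
te_F = (9 + 4·14 + 25)/6 = 90/6 = 15; σ²_F = ((25−9)/6)² = 7.111
te_G = (5 + 4·10 + 15)/6 = 60/6 = 10; σ²_G = ((15−5)/6)² = 2.778
te_H = (1 + 4·3 + 11)/6 = 24/6 = 4; σ²_H = ((11−1)/6)² = 2.778

Forward pass:
ES_A = 0; EF_A = 15
ES_B = 15; EF_B = 15+6 = 21
ES_C = 15; EF_C = 15+8 = 23
ES_D = 15; EF_D = 15+8 = 23
ES_E = max(EF_B=21, EF_C=23) = 23; EF_E = 23+5 = 28
ES_F = 15; EF_F = 15+15 = 30
ES_G = 23; EF_G = 23+10 = 33
ES_H = max(EF_C=23, EF_E=28, EF_F=30, EF_G=33) = 33; EF_H = 33+4 = 37
Expected project duration μ = 37 days. Critical path: A → D → G → H.

Variance along critical path = 1.778 + 7.111 + 2.778 + 2.778 = 14.444
σ = √14.444 = 3.801 days

3.80 days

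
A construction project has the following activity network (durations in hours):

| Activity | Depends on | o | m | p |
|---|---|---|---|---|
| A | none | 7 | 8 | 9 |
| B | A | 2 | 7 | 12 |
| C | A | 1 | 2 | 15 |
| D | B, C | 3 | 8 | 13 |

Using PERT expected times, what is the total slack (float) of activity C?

te_A = (7 + 4·8 + 9)/6 = 48/6 = 8
te_B = (2 + 4·7 + 12)/6 = 42/6 = 7
te_C = (1 + 4·2 + 15)/6 = 24/6 = 4
te_D = (3 + 4·8 + 13)/6 = 48/6 = 8

Forward pass:
ES_A = 0; EF_A = 8
ES_B = 8; EF_B = 8+7 = 15
ES_C = 8; EF_C = 8+4 = 12
ES_D = max(EF_B=15, EF_C=12) = 15; EF_D = 15+8 = 23
Expected project duration μ = 23 hours. Critical path: A → B → D.

Backward pass:
LF_D = 23; LS_D = 23−8 = 15
LF_C = LS_D = 15; LS_C = 15−4 = 11
LF_B = LS_D = 15; LS_B = 15−7 = 8
LF_A = min(LS_B=8, LS_C=11) = 8; LS_A = 8−8 = 0
Slack_C = LS_C − ES_C = 11 − 8 = 3

3 hours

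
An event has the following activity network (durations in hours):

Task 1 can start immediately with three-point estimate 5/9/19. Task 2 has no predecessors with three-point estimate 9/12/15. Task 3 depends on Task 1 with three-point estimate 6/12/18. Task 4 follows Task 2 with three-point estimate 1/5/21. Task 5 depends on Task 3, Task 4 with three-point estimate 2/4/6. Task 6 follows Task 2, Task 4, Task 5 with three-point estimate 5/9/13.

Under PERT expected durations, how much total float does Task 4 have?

te_Task 1 = (5 + 4·9 + 19)/6 = 60/6 = 10
te_Task 2 = (9 + 4·12 + 15)/6 = 72/6 = 12
te_Task 3 = (6 + 4·12 + 18)/6 = 72/6 = 12
te_Task 4 = (1 + 4·5 + 21)/6 = 42/6 = 7
te_Task 5 = (2 + 4·4 + 6)/6 = 24/6 = 4
te_Task 6 = (5 + 4·9 + 13)/6 = 54/6 = 9

Forward pass:
ES_Task 1 = 0; EF_Task 1 = 10
ES_Task 2 = 0; EF_Task 2 = 12
ES_Task 3 = 10; EF_Task 3 = 10+12 = 22
ES_Task 4 = 12; EF_Task 4 = 12+7 = 19
ES_Task 5 = max(EF_Task 3=22, EF_Task 4=19) = 22; EF_Task 5 = 22+4 = 26
ES_Task 6 = max(EF_Task 2=12, EF_Task 4=19, EF_Task 5=26) = 26; EF_Task 6 = 26+9 = 35
Expected project duration μ = 35 hours. Critical path: Task 1 → Task 3 → Task 5 → Task 6.

Backward pass:
LF_Task 6 = 35; LS_Task 6 = 35−9 = 26
LF_Task 5 = LS_Task 6 = 26; LS_Task 5 = 26−4 = 22
LF_Task 4 = min(LS_Task 5=22, LS_Task 6=26) = 22; LS_Task 4 = 22−7 = 15
LF_Task 3 = LS_Task 5 = 22; LS_Task 3 = 22−12 = 10
LF_Task 2 = min(LS_Task 4=15, LS_Task 6=26) = 15; LS_Task 2 = 15−12 = 3
LF_Task 1 = LS_Task 3 = 10; LS_Task 1 = 10−10 = 0
Slack_Task 4 = LS_Task 4 − ES_Task 4 = 15 − 12 = 3

3 hours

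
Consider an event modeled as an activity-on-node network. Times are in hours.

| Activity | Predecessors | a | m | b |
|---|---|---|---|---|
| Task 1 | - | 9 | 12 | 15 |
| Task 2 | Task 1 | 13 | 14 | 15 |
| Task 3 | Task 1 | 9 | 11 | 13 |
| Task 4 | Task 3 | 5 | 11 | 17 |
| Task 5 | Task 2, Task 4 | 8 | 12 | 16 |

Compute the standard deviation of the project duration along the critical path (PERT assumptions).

2.69 hours

te_Task 1 = (9 + 4·12 + 15)/6 = 72/6 = 12; σ²_Task 1 = ((15−9)/6)² = 1.000
te_Task 2 = (13 + 4·14 + 15)/6 = 84/6 = 14; σ²_Task 2 = ((15−13)/6)² = 0.111
te_Task 3 = (9 + 4·11 + 13)/6 = 66/6 = 11; σ²_Task 3 = ((13−9)/6)² = 0.444
te_Task 4 = (5 + 4·11 + 17)/6 = 66/6 = 11; σ²_Task 4 = ((17−5)/6)² = 4.000
te_Task 5 = (8 + 4·12 + 16)/6 = 72/6 = 12; σ²_Task 5 = ((16−8)/6)² = 1.778

Forward pass:
ES_Task 1 = 0; EF_Task 1 = 12
ES_Task 2 = 12; EF_Task 2 = 12+14 = 26
ES_Task 3 = 12; EF_Task 3 = 12+11 = 23
ES_Task 4 = 23; EF_Task 4 = 23+11 = 34
ES_Task 5 = max(EF_Task 2=26, EF_Task 4=34) = 34; EF_Task 5 = 34+12 = 46
Expected project duration μ = 46 hours. Critical path: Task 1 → Task 3 → Task 4 → Task 5.

Variance along critical path = 1.000 + 0.444 + 4.000 + 1.778 = 7.222
σ = √7.222 = 2.687 hours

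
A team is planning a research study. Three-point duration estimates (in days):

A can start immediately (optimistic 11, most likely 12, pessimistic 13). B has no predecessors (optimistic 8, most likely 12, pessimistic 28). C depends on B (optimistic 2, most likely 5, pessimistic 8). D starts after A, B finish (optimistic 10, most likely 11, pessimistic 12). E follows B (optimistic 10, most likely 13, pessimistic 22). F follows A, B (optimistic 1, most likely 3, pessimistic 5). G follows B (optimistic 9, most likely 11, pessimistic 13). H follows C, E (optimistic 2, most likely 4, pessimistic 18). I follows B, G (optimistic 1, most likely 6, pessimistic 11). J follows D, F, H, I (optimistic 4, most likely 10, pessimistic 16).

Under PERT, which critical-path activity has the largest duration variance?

B

te_A = (11 + 4·12 + 13)/6 = 72/6 = 12; σ²_A = ((13−11)/6)² = 0.111
te_B = (8 + 4·12 + 28)/6 = 84/6 = 14; σ²_B = ((28−8)/6)² = 11.111
te_C = (2 + 4·5 + 8)/6 = 30/6 = 5; σ²_C = ((8−2)/6)² = 1.000
te_D = (10 + 4·11 + 12)/6 = 66/6 = 11; σ²_D = ((12−10)/6)² = 0.111
te_E = (10 + 4·13 + 22)/6 = 84/6 = 14; σ²_E = ((22−10)/6)² = 4.000
te_F = (1 + 4·3 + 5)/6 = 18/6 = 3; σ²_F = ((5−1)/6)² = 0.444
te_G = (9 + 4·11 + 13)/6 = 66/6 = 11; σ²_G = ((13−9)/6)² = 0.444
te_H = (2 + 4·4 + 18)/6 = 36/6 = 6; σ²_H = ((18−2)/6)² = 7.111
te_I = (1 + 4·6 + 11)/6 = 36/6 = 6; σ²_I = ((11−1)/6)² = 2.778
te_J = (4 + 4·10 + 16)/6 = 60/6 = 10; σ²_J = ((16−4)/6)² = 4.000

Forward pass:
ES_A = 0; EF_A = 12
ES_B = 0; EF_B = 14
ES_C = 14; EF_C = 14+5 = 19
ES_D = max(EF_A=12, EF_B=14) = 14; EF_D = 14+11 = 25
ES_E = 14; EF_E = 14+14 = 28
ES_F = max(EF_A=12, EF_B=14) = 14; EF_F = 14+3 = 17
ES_G = 14; EF_G = 14+11 = 25
ES_H = max(EF_C=19, EF_E=28) = 28; EF_H = 28+6 = 34
ES_I = max(EF_B=14, EF_G=25) = 25; EF_I = 25+6 = 31
ES_J = max(EF_D=25, EF_F=17, EF_H=34, EF_I=31) = 34; EF_J = 34+10 = 44
Expected project duration μ = 44 days. Critical path: B → E → H → J.

Variances on critical path: σ²_B=11.111, σ²_E=4.000, σ²_H=7.111, σ²_J=4.000.
Largest is σ²_B = 11.111.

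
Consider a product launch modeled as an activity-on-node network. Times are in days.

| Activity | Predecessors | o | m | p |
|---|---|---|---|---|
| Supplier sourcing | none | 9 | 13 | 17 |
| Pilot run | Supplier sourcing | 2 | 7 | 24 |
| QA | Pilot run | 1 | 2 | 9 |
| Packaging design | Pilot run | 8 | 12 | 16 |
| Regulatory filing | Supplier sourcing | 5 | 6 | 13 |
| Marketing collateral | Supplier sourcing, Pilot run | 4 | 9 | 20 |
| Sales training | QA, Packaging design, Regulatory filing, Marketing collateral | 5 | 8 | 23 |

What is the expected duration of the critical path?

44 days

te_Supplier sourcing = (9 + 4·13 + 17)/6 = 78/6 = 13
te_Pilot run = (2 + 4·7 + 24)/6 = 54/6 = 9
te_QA = (1 + 4·2 + 9)/6 = 18/6 = 3
te_Packaging design = (8 + 4·12 + 16)/6 = 72/6 = 12
te_Regulatory filing = (5 + 4·6 + 13)/6 = 42/6 = 7
te_Marketing collateral = (4 + 4·9 + 20)/6 = 60/6 = 10
te_Sales training = (5 + 4·8 + 23)/6 = 60/6 = 10

Forward pass:
ES_Supplier sourcing = 0; EF_Supplier sourcing = 13
ES_Pilot run = 13; EF_Pilot run = 13+9 = 22
ES_QA = 22; EF_QA = 22+3 = 25
ES_Packaging design = 22; EF_Packaging design = 22+12 = 34
ES_Regulatory filing = 13; EF_Regulatory filing = 13+7 = 20
ES_Marketing collateral = max(EF_Supplier sourcing=13, EF_Pilot run=22) = 22; EF_Marketing collateral = 22+10 = 32
ES_Sales training = max(EF_QA=25, EF_Packaging design=34, EF_Regulatory filing=20, EF_Marketing collateral=32) = 34; EF_Sales training = 34+10 = 44
Expected project duration μ = 44 days. Critical path: Supplier sourcing → Pilot run → Packaging design → Sales training.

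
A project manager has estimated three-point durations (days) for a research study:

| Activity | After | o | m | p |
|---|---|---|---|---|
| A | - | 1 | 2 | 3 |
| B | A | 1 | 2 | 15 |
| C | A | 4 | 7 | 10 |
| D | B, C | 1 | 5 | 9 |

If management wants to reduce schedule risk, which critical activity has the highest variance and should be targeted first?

D

te_A = (1 + 4·2 + 3)/6 = 12/6 = 2; σ²_A = ((3−1)/6)² = 0.111
te_B = (1 + 4·2 + 15)/6 = 24/6 = 4; σ²_B = ((15−1)/6)² = 5.444
te_C = (4 + 4·7 + 10)/6 = 42/6 = 7; σ²_C = ((10−4)/6)² = 1.000
te_D = (1 + 4·5 + 9)/6 = 30/6 = 5; σ²_D = ((9−1)/6)² = 1.778

Forward pass:
ES_A = 0; EF_A = 2
ES_B = 2; EF_B = 2+4 = 6
ES_C = 2; EF_C = 2+7 = 9
ES_D = max(EF_B=6, EF_C=9) = 9; EF_D = 9+5 = 14
Expected project duration μ = 14 days. Critical path: A → C → D.

Variances on critical path: σ²_A=0.111, σ²_C=1.000, σ²_D=1.778.
Largest is σ²_D = 1.778.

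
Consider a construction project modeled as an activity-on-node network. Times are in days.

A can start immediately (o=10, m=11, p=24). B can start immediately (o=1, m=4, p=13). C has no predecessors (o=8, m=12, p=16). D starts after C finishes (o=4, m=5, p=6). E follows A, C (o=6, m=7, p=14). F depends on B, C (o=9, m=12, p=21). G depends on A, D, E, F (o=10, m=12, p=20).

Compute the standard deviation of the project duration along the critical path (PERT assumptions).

2.92 days

te_A = (10 + 4·11 + 24)/6 = 78/6 = 13; σ²_A = ((24−10)/6)² = 5.444
te_B = (1 + 4·4 + 13)/6 = 30/6 = 5; σ²_B = ((13−1)/6)² = 4.000
te_C = (8 + 4·12 + 16)/6 = 72/6 = 12; σ²_C = ((16−8)/6)² = 1.778
te_D = (4 + 4·5 + 6)/6 = 30/6 = 5; σ²_D = ((6−4)/6)² = 0.111
te_E = (6 + 4·7 + 14)/6 = 48/6 = 8; σ²_E = ((14−6)/6)² = 1.778
te_F = (9 + 4·12 + 21)/6 = 78/6 = 13; σ²_F = ((21−9)/6)² = 4.000
te_G = (10 + 4·12 + 20)/6 = 78/6 = 13; σ²_G = ((20−10)/6)² = 2.778

Forward pass:
ES_A = 0; EF_A = 13
ES_B = 0; EF_B = 5
ES_C = 0; EF_C = 12
ES_D = 12; EF_D = 12+5 = 17
ES_E = max(EF_A=13, EF_C=12) = 13; EF_E = 13+8 = 21
ES_F = max(EF_B=5, EF_C=12) = 12; EF_F = 12+13 = 25
ES_G = max(EF_A=13, EF_D=17, EF_E=21, EF_F=25) = 25; EF_G = 25+13 = 38
Expected project duration μ = 38 days. Critical path: C → F → G.

Variance along critical path = 1.778 + 4.000 + 2.778 = 8.556
σ = √8.556 = 2.925 days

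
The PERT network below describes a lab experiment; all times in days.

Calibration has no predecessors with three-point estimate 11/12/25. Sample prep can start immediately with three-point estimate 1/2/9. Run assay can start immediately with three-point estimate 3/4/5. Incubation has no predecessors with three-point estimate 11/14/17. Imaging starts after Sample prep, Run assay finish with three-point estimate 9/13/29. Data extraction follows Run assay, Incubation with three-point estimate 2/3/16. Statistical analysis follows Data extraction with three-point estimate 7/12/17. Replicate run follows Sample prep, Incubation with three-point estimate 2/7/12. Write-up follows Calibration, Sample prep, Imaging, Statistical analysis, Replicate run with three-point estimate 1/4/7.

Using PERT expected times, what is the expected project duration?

te_Calibration = (11 + 4·12 + 25)/6 = 84/6 = 14
te_Sample prep = (1 + 4·2 + 9)/6 = 18/6 = 3
te_Run assay = (3 + 4·4 + 5)/6 = 24/6 = 4
te_Incubation = (11 + 4·14 + 17)/6 = 84/6 = 14
te_Imaging = (9 + 4·13 + 29)/6 = 90/6 = 15
te_Data extraction = (2 + 4·3 + 16)/6 = 30/6 = 5
te_Statistical analysis = (7 + 4·12 + 17)/6 = 72/6 = 12
te_Replicate run = (2 + 4·7 + 12)/6 = 42/6 = 7
te_Write-up = (1 + 4·4 + 7)/6 = 24/6 = 4

Forward pass:
ES_Calibration = 0; EF_Calibration = 14
ES_Sample prep = 0; EF_Sample prep = 3
ES_Run assay = 0; EF_Run assay = 4
ES_Incubation = 0; EF_Incubation = 14
ES_Imaging = max(EF_Sample prep=3, EF_Run assay=4) = 4; EF_Imaging = 4+15 = 19
ES_Data extraction = max(EF_Run assay=4, EF_Incubation=14) = 14; EF_Data extraction = 14+5 = 19
ES_Statistical analysis = 19; EF_Statistical analysis = 19+12 = 31
ES_Replicate run = max(EF_Sample prep=3, EF_Incubation=14) = 14; EF_Replicate run = 14+7 = 21
ES_Write-up = max(EF_Calibration=14, EF_Sample prep=3, EF_Imaging=19, EF_Statistical analysis=31, EF_Replicate run=21) = 31; EF_Write-up = 31+4 = 35
Expected project duration μ = 35 days. Critical path: Incubation → Data extraction → Statistical analysis → Write-up.

35 days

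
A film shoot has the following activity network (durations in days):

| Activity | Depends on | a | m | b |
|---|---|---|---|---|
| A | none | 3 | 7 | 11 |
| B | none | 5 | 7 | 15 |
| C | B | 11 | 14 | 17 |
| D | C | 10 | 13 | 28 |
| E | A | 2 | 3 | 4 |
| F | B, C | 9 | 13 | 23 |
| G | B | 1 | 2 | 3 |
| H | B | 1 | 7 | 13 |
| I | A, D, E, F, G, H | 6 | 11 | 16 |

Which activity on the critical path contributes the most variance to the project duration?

D

te_A = (3 + 4·7 + 11)/6 = 42/6 = 7; σ²_A = ((11−3)/6)² = 1.778
te_B = (5 + 4·7 + 15)/6 = 48/6 = 8; σ²_B = ((15−5)/6)² = 2.778
te_C = (11 + 4·14 + 17)/6 = 84/6 = 14; σ²_C = ((17−11)/6)² = 1.000
te_D = (10 + 4·13 + 28)/6 = 90/6 = 15; σ²_D = ((28−10)/6)² = 9.000
te_E = (2 + 4·3 + 4)/6 = 18/6 = 3; σ²_E = ((4−2)/6)² = 0.111
te_F = (9 + 4·13 + 23)/6 = 84/6 = 14; σ²_F = ((23−9)/6)² = 5.444
te_G = (1 + 4·2 + 3)/6 = 12/6 = 2; σ²_G = ((3−1)/6)² = 0.111
te_H = (1 + 4·7 + 13)/6 = 42/6 = 7; σ²_H = ((13−1)/6)² = 4.000
te_I = (6 + 4·11 + 16)/6 = 66/6 = 11; σ²_I = ((16−6)/6)² = 2.778

Forward pass:
ES_A = 0; EF_A = 7
ES_B = 0; EF_B = 8
ES_C = 8; EF_C = 8+14 = 22
ES_D = 22; EF_D = 22+15 = 37
ES_E = 7; EF_E = 7+3 = 10
ES_F = max(EF_B=8, EF_C=22) = 22; EF_F = 22+14 = 36
ES_G = 8; EF_G = 8+2 = 10
ES_H = 8; EF_H = 8+7 = 15
ES_I = max(EF_A=7, EF_D=37, EF_E=10, EF_F=36, EF_G=10, EF_H=15) = 37; EF_I = 37+11 = 48
Expected project duration μ = 48 days. Critical path: B → C → D → I.

Variances on critical path: σ²_B=2.778, σ²_C=1.000, σ²_D=9.000, σ²_I=2.778.
Largest is σ²_D = 9.000.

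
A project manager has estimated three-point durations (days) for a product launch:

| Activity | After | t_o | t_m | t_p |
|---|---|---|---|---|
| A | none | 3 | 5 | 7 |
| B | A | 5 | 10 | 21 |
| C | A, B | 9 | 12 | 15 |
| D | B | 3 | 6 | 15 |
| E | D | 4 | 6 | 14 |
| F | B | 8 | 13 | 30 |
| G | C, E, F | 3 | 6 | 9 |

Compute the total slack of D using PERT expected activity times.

1 days

te_A = (3 + 4·5 + 7)/6 = 30/6 = 5
te_B = (5 + 4·10 + 21)/6 = 66/6 = 11
te_C = (9 + 4·12 + 15)/6 = 72/6 = 12
te_D = (3 + 4·6 + 15)/6 = 42/6 = 7
te_E = (4 + 4·6 + 14)/6 = 42/6 = 7
te_F = (8 + 4·13 + 30)/6 = 90/6 = 15
te_G = (3 + 4·6 + 9)/6 = 36/6 = 6

Forward pass:
ES_A = 0; EF_A = 5
ES_B = 5; EF_B = 5+11 = 16
ES_C = max(EF_A=5, EF_B=16) = 16; EF_C = 16+12 = 28
ES_D = 16; EF_D = 16+7 = 23
ES_E = 23; EF_E = 23+7 = 30
ES_F = 16; EF_F = 16+15 = 31
ES_G = max(EF_C=28, EF_E=30, EF_F=31) = 31; EF_G = 31+6 = 37
Expected project duration μ = 37 days. Critical path: A → B → F → G.

Backward pass:
LF_G = 37; LS_G = 37−6 = 31
LF_F = LS_G = 31; LS_F = 31−15 = 16
LF_E = LS_G = 31; LS_E = 31−7 = 24
LF_D = LS_E = 24; LS_D = 24−7 = 17
LF_C = LS_G = 31; LS_C = 31−12 = 19
LF_B = min(LS_C=19, LS_D=17, LS_F=16) = 16; LS_B = 16−11 = 5
LF_A = min(LS_B=5, LS_C=19) = 5; LS_A = 5−5 = 0
Slack_D = LS_D − ES_D = 17 − 16 = 1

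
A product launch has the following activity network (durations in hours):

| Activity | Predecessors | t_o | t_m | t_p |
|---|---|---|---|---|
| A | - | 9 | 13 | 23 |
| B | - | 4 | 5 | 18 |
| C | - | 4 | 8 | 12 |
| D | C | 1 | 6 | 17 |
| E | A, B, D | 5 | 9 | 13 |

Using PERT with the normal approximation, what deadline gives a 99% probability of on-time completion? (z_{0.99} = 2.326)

31.6 hours

te_A = (9 + 4·13 + 23)/6 = 84/6 = 14; σ²_A = ((23−9)/6)² = 5.444
te_B = (4 + 4·5 + 18)/6 = 42/6 = 7; σ²_B = ((18−4)/6)² = 5.444
te_C = (4 + 4·8 + 12)/6 = 48/6 = 8; σ²_C = ((12−4)/6)² = 1.778
te_D = (1 + 4·6 + 17)/6 = 42/6 = 7; σ²_D = ((17−1)/6)² = 7.111
te_E = (5 + 4·9 + 13)/6 = 54/6 = 9; σ²_E = ((13−5)/6)² = 1.778

Forward pass:
ES_A = 0; EF_A = 14
ES_B = 0; EF_B = 7
ES_C = 0; EF_C = 8
ES_D = 8; EF_D = 8+7 = 15
ES_E = max(EF_A=14, EF_B=7, EF_D=15) = 15; EF_E = 15+9 = 24
Expected project duration μ = 24 hours. Critical path: C → D → E.

Variance along critical path = 1.778 + 7.111 + 1.778 = 10.667; σ = 3.266 hours.
D = μ + z·σ = 24 + 2.326·3.266 = 31.6 hours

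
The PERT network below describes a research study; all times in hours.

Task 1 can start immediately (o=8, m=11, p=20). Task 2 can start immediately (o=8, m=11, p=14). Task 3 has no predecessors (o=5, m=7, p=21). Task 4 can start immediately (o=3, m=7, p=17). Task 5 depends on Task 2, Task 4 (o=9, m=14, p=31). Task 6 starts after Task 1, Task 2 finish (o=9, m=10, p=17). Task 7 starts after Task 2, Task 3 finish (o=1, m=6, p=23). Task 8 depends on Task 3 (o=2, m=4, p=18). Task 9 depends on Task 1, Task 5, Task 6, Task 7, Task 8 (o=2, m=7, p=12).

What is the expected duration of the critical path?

34 hours

te_Task 1 = (8 + 4·11 + 20)/6 = 72/6 = 12
te_Task 2 = (8 + 4·11 + 14)/6 = 66/6 = 11
te_Task 3 = (5 + 4·7 + 21)/6 = 54/6 = 9
te_Task 4 = (3 + 4·7 + 17)/6 = 48/6 = 8
te_Task 5 = (9 + 4·14 + 31)/6 = 96/6 = 16
te_Task 6 = (9 + 4·10 + 17)/6 = 66/6 = 11
te_Task 7 = (1 + 4·6 + 23)/6 = 48/6 = 8
te_Task 8 = (2 + 4·4 + 18)/6 = 36/6 = 6
te_Task 9 = (2 + 4·7 + 12)/6 = 42/6 = 7

Forward pass:
ES_Task 1 = 0; EF_Task 1 = 12
ES_Task 2 = 0; EF_Task 2 = 11
ES_Task 3 = 0; EF_Task 3 = 9
ES_Task 4 = 0; EF_Task 4 = 8
ES_Task 5 = max(EF_Task 2=11, EF_Task 4=8) = 11; EF_Task 5 = 11+16 = 27
ES_Task 6 = max(EF_Task 1=12, EF_Task 2=11) = 12; EF_Task 6 = 12+11 = 23
ES_Task 7 = max(EF_Task 2=11, EF_Task 3=9) = 11; EF_Task 7 = 11+8 = 19
ES_Task 8 = 9; EF_Task 8 = 9+6 = 15
ES_Task 9 = max(EF_Task 1=12, EF_Task 5=27, EF_Task 6=23, EF_Task 7=19, EF_Task 8=15) = 27; EF_Task 9 = 27+7 = 34
Expected project duration μ = 34 hours. Critical path: Task 2 → Task 5 → Task 9.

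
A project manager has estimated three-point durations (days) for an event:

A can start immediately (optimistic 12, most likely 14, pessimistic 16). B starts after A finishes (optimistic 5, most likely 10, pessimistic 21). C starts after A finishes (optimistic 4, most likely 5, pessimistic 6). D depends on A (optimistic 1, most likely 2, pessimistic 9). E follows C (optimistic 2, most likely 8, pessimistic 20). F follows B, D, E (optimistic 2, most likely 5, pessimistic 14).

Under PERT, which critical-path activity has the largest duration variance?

E

te_A = (12 + 4·14 + 16)/6 = 84/6 = 14; σ²_A = ((16−12)/6)² = 0.444
te_B = (5 + 4·10 + 21)/6 = 66/6 = 11; σ²_B = ((21−5)/6)² = 7.111
te_C = (4 + 4·5 + 6)/6 = 30/6 = 5; σ²_C = ((6−4)/6)² = 0.111
te_D = (1 + 4·2 + 9)/6 = 18/6 = 3; σ²_D = ((9−1)/6)² = 1.778
te_E = (2 + 4·8 + 20)/6 = 54/6 = 9; σ²_E = ((20−2)/6)² = 9.000
te_F = (2 + 4·5 + 14)/6 = 36/6 = 6; σ²_F = ((14−2)/6)² = 4.000

Forward pass:
ES_A = 0; EF_A = 14
ES_B = 14; EF_B = 14+11 = 25
ES_C = 14; EF_C = 14+5 = 19
ES_D = 14; EF_D = 14+3 = 17
ES_E = 19; EF_E = 19+9 = 28
ES_F = max(EF_B=25, EF_D=17, EF_E=28) = 28; EF_F = 28+6 = 34
Expected project duration μ = 34 days. Critical path: A → C → E → F.

Variances on critical path: σ²_A=0.444, σ²_C=0.111, σ²_E=9.000, σ²_F=4.000.
Largest is σ²_E = 9.000.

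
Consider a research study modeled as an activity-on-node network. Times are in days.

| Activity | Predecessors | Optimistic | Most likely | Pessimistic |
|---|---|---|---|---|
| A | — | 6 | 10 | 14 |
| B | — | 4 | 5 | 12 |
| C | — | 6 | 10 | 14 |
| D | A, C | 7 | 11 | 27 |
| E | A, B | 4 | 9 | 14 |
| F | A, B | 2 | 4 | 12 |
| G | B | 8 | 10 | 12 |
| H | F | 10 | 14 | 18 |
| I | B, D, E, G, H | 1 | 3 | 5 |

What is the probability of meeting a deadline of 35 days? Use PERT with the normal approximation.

0.875

te_A = (6 + 4·10 + 14)/6 = 60/6 = 10; σ²_A = ((14−6)/6)² = 1.778
te_B = (4 + 4·5 + 12)/6 = 36/6 = 6; σ²_B = ((12−4)/6)² = 1.778
te_C = (6 + 4·10 + 14)/6 = 60/6 = 10; σ²_C = ((14−6)/6)² = 1.778
te_D = (7 + 4·11 + 27)/6 = 78/6 = 13; σ²_D = ((27−7)/6)² = 11.111
te_E = (4 + 4·9 + 14)/6 = 54/6 = 9; σ²_E = ((14−4)/6)² = 2.778
te_F = (2 + 4·4 + 12)/6 = 30/6 = 5; σ²_F = ((12−2)/6)² = 2.778
te_G = (8 + 4·10 + 12)/6 = 60/6 = 10; σ²_G = ((12−8)/6)² = 0.444
te_H = (10 + 4·14 + 18)/6 = 84/6 = 14; σ²_H = ((18−10)/6)² = 1.778
te_I = (1 + 4·3 + 5)/6 = 18/6 = 3; σ²_I = ((5−1)/6)² = 0.444

Forward pass:
ES_A = 0; EF_A = 10
ES_B = 0; EF_B = 6
ES_C = 0; EF_C = 10
ES_D = max(EF_A=10, EF_C=10) = 10; EF_D = 10+13 = 23
ES_E = max(EF_A=10, EF_B=6) = 10; EF_E = 10+9 = 19
ES_F = max(EF_A=10, EF_B=6) = 10; EF_F = 10+5 = 15
ES_G = 6; EF_G = 6+10 = 16
ES_H = 15; EF_H = 15+14 = 29
ES_I = max(EF_B=6, EF_D=23, EF_E=19, EF_G=16, EF_H=29) = 29; EF_I = 29+3 = 32
Expected project duration μ = 32 days. Critical path: A → F → H → I.

Variance along critical path = 1.778 + 2.778 + 1.778 + 0.444 = 6.778; σ = √6.778 = 2.603 days.
Z = (35 − 32) / 2.603 = 1.152
P(T ≤ 35) = Φ(1.152) ≈ 0.875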